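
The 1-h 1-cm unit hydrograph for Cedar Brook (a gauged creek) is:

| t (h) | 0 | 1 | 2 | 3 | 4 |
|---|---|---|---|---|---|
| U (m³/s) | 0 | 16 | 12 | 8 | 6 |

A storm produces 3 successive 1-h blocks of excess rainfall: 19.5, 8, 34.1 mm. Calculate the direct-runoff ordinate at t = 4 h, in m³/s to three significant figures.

Q ≈ 59.0 m³/s

By discrete convolution, Q_j = Σ (P_i / 10 mm) · U_{j−i}.
At t = 4 h (j=4): Q = (19.5/10)·6 + (8/10)·8 + (34.1/10)·12 = 59.0 m³/s.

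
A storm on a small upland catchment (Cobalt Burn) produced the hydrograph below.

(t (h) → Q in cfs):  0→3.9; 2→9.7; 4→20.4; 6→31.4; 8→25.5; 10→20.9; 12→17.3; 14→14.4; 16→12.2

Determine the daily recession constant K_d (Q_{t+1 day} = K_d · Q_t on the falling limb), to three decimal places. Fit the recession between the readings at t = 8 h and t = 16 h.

Between t = 8 h and t = 16 h the flow falls from 25.5 to 12.2 cfs over 4×2 h = 8 h.
Per-interval ratio K = (12.2/25.5)^(1/4) = 0.8317; K_d = K^(24/2) = 0.110.

K_d ≈ 0.110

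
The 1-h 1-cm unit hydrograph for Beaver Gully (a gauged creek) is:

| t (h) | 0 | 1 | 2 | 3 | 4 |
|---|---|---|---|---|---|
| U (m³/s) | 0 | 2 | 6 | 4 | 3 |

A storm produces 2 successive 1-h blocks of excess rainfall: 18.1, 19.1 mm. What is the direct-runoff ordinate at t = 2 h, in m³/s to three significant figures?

Q ≈ 14.7 m³/s

By discrete convolution, Q_j = Σ (P_i / 10 mm) · U_{j−i}.
At t = 2 h (j=2): Q = (18.1/10)·6 + (19.1/10)·2 = 14.7 m³/s.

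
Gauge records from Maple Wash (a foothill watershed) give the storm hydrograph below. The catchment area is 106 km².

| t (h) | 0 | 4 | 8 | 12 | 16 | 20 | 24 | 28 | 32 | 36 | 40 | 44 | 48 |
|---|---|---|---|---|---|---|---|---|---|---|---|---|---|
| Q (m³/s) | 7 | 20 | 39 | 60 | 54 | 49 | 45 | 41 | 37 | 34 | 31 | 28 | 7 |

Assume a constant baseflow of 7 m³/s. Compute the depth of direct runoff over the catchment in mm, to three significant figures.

Direct runoff: 0.0, 13.0, 32.0, 53.0, 47.0, 42.0, 38.0, 34.0, 30.0, 27.0, 24.0, 21.0, 0.0 m³/s; ΣQ_DR = 361.0 m³/s.
V = ΣQ_DR · Δt = 361.0 × 14400 s = 5.198 × 10^6 m³.
Over A = 106 km², depth = V / A = 49.0 mm.

d ≈ 49.0 mm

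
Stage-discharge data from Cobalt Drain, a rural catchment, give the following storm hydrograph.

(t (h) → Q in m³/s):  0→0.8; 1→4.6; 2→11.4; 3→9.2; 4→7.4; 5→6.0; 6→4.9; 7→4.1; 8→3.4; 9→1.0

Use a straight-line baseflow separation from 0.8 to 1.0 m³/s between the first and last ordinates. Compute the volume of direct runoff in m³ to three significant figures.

V ≈ 1.58 × 10^5 m³

Direct-runoff ordinates (Q − Q_b): 0.00, 3.78, 10.56, 8.33, 6.51, 5.09, 3.97, 3.14, 2.42, 0.00 m³/s.
ΣQ_DR = 43.80 m³/s.
With Δt = 1 h = 3600 s, V = ΣQ_DR · Δt = 43.80 × 3600 = 1.58 × 10^5 m³.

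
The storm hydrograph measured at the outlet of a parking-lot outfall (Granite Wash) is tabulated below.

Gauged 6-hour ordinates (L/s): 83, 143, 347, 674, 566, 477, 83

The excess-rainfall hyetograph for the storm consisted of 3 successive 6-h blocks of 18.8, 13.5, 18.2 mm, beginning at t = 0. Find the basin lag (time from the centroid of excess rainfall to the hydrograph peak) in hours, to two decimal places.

Centroid of excess rainfall: t_c = Σ P_i·t̄_i / ΣP_i = 8.9287 h (block centres at 3, 9, 15 h).
Hydrograph peak occurs at t = 18 h, so basin lag t_L = 18 − 8.9287 = 9.07 h.

t_L ≈ 9.07 h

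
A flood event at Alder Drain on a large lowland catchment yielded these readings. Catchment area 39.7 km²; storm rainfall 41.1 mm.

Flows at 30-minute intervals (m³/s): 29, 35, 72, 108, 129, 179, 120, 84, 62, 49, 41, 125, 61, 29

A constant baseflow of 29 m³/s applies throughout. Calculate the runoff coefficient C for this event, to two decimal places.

C ≈ 0.79

ΣQ_DR = 717.0 m³/s; V = ΣQ_DR·Δt = 1.291 × 10^6 m³.
Runoff depth d = V / A = 32.51 mm.
C = d / P = 32.51 / 41.1 = 0.79.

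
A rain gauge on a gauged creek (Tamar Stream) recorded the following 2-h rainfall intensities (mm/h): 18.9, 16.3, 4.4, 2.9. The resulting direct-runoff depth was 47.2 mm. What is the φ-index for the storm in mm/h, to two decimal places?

φ ≈ 5.80 mm/h

Only the 2 blocks with intensity above φ contribute runoff: 18.9, 16.3 mm/h.
Σ(I−φ)·Δt = d  ⇒  (18.9+16.3 − 2φ)·2 = 47.2
φ = (35.20 − 47.2/2) / 2 = 5.80 mm/h.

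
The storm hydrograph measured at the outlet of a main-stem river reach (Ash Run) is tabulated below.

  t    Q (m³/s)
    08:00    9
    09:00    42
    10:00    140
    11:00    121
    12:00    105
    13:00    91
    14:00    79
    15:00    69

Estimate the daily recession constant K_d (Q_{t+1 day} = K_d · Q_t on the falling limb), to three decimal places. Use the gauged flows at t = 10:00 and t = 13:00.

Between t = 10:00 and t = 13:00 the flow falls from 140 to 91 m³/s over 3×1 h = 3 h.
Per-interval ratio K = (91/140)^(1/3) = 0.8662; K_d = K^(24/1) = 0.032.

K_d ≈ 0.032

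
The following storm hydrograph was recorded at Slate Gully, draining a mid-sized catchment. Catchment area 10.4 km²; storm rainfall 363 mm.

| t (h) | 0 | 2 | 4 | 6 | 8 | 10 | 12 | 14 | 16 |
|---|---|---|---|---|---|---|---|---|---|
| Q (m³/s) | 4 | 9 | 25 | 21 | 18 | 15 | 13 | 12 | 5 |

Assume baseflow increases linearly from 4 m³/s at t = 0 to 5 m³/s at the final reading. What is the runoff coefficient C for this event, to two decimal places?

C ≈ 0.16

ΣQ_DR = 81.50 m³/s; V = ΣQ_DR·Δt = 5.868 × 10^5 m³.
Runoff depth d = V / A = 56.42 mm.
C = d / P = 56.42 / 363 = 0.16.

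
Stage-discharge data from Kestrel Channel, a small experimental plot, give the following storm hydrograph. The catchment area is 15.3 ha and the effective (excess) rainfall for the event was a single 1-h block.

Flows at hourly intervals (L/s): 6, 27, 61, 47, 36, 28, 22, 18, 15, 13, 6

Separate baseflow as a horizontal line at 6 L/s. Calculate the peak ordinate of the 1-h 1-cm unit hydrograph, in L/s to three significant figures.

U_p ≈ 110 L/s

Direct runoff: 0.0, 21.0, 55.0, 41.0, 30.0, 22.0, 16.0, 12.0, 9.0, 7.0, 0.0 L/s; ΣQ_DR = 213.0 L/s, peak = 55.0 L/s.
Runoff depth d = ΣQ_DR·Δt / A = 213.0 × 3600 / (15.3 ha) = 5.012 mm.
The 1-cm UH is the DRH scaled by (10 mm)/d, so U_p = 55.0 × 10/5.012 = 110 L/s.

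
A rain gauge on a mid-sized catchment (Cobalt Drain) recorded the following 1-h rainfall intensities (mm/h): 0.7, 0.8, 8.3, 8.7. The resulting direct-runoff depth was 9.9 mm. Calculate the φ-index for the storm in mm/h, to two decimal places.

Only the 2 blocks with intensity above φ contribute runoff: 8.3, 8.7 mm/h.
Σ(I−φ)·Δt = d  ⇒  (8.3+8.7 − 2φ)·1 = 9.9
φ = (17.00 − 9.9/1) / 2 = 3.55 mm/h.

φ ≈ 3.55 mm/h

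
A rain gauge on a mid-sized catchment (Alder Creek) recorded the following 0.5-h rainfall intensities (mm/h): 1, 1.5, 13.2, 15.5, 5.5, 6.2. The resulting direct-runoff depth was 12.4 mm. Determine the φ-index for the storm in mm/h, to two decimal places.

φ ≈ 3.90 mm/h

Only the 4 blocks with intensity above φ contribute runoff: 13.2, 15.5, 5.5, 6.2 mm/h.
Σ(I−φ)·Δt = d  ⇒  (13.2+15.5+5.5+6.2 − 4φ)·0.5 = 12.4
φ = (40.40 − 12.4/0.5) / 4 = 3.90 mm/h.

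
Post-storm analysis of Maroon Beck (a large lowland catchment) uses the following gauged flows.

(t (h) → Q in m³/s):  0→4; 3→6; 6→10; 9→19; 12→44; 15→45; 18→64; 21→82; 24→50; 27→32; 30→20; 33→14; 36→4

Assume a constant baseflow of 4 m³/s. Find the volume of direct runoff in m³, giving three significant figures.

V ≈ 3.69 × 10^6 m³

Direct-runoff ordinates (Q − Q_b): 0.0, 2.0, 6.0, 15.0, 40.0, 41.0, 60.0, 78.0, 46.0, 28.0, 16.0, 10.0, 0.0 m³/s.
ΣQ_DR = 342.0 m³/s.
With Δt = 3 h = 10800 s, V = ΣQ_DR · Δt = 342.0 × 10800 = 3.69 × 10^6 m³.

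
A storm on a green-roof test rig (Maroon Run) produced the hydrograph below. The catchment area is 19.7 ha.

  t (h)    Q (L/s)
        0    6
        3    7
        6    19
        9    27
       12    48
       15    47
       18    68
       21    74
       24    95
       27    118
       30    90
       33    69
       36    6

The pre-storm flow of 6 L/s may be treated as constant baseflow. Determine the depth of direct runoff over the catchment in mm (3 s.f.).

d ≈ 32.7 mm

Direct runoff: 0.0, 1.0, 13.0, 21.0, 42.0, 41.0, 62.0, 68.0, 89.0, 112.0, 84.0, 63.0, 0.0 L/s; ΣQ_DR = 596.0 L/s.
V = ΣQ_DR · Δt = 596.0 × 10800 s = 6.437 × 10^6 L.
Over A = 19.7 ha, depth = V / A = 32.7 mm.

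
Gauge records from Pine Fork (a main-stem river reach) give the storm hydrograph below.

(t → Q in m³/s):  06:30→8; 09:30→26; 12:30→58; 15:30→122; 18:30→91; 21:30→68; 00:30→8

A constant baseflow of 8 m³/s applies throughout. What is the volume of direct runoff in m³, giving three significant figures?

Direct-runoff ordinates (Q − Q_b): 0.0, 18.0, 50.0, 114.0, 83.0, 60.0, 0.0 m³/s.
ΣQ_DR = 325.0 m³/s.
With Δt = 3 h = 10800 s, V = ΣQ_DR · Δt = 325.0 × 10800 = 3.51 × 10^6 m³.

V ≈ 3.51 × 10^6 m³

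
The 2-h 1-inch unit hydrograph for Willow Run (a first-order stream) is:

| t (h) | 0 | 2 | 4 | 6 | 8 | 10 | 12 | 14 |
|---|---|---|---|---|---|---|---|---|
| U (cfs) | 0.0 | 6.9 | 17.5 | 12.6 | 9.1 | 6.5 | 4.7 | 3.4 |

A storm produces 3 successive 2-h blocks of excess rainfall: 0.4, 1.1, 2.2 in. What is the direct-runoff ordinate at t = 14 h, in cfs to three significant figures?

By discrete convolution, Q_j = Σ (P_i / 1 in) · U_{j−i}.
At t = 14 h (j=7): Q = (0.4/1)·3.4 + (1.1/1)·4.7 + (2.2/1)·6.5 = 20.8 cfs.

Q ≈ 20.8 cfs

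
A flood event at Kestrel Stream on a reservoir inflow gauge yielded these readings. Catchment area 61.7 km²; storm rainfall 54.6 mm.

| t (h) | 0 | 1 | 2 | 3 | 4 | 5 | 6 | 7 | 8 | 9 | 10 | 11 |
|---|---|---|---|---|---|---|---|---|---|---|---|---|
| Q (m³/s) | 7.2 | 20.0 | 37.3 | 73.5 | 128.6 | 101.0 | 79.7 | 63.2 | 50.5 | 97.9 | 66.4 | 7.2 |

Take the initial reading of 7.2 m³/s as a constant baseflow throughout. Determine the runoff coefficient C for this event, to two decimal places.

C ≈ 0.69

ΣQ_DR = 646.1 m³/s; V = ΣQ_DR·Δt = 2.326 × 10^6 m³.
Runoff depth d = V / A = 37.70 mm.
C = d / P = 37.70 / 54.6 = 0.69.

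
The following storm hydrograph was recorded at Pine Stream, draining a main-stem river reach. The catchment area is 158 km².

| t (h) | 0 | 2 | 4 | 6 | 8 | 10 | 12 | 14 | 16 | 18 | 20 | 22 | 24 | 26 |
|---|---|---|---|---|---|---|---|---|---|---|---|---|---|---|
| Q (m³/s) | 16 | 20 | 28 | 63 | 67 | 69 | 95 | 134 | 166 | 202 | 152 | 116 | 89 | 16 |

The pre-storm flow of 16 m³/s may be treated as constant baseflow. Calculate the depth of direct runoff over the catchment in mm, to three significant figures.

d ≈ 46.0 mm

Direct runoff: 0.0, 4.0, 12.0, 47.0, 51.0, 53.0, 79.0, 118.0, 150.0, 186.0, 136.0, 100.0, 73.0, 0.0 m³/s; ΣQ_DR = 1009 m³/s.
V = ΣQ_DR · Δt = 1009 × 7200 s = 7.265 × 10^6 m³.
Over A = 158 km², depth = V / A = 46.0 mm.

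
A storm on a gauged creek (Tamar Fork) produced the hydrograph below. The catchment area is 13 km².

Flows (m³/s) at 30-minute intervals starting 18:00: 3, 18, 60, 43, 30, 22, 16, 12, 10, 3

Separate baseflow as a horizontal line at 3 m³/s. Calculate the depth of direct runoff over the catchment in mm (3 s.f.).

Direct runoff: 0.0, 15.0, 57.0, 40.0, 27.0, 19.0, 13.0, 9.0, 7.0, 0.0 m³/s; ΣQ_DR = 187.0 m³/s.
V = ΣQ_DR · Δt = 187.0 × 1800 s = 3.366 × 10^5 m³.
Over A = 13 km², depth = V / A = 25.9 mm.

d ≈ 25.9 mm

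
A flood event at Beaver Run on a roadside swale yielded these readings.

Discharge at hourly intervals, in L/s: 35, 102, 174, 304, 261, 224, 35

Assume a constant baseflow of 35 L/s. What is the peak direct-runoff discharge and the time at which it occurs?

Subtracting baseflow gives direct-runoff ordinates: 0.0, 67.0, 139.0, 269.0, 226.0, 189.0, 0.0 L/s.
The maximum is 269.0 L/s, occurring at the reading for t = 3 h.

Q_p = 269.0 L/s at t = 3 h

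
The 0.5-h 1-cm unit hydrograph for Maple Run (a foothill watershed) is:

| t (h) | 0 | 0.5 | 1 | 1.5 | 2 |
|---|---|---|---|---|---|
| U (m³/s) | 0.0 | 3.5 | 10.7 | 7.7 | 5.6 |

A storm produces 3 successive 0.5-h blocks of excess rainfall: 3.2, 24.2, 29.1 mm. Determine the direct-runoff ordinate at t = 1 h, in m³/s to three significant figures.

Q ≈ 11.9 m³/s

By discrete convolution, Q_j = Σ (P_i / 10 mm) · U_{j−i}.
At t = 1 h (j=2): Q = (3.2/10)·10.7 + (24.2/10)·3.5 + (29.1/10)·0.0 = 11.9 m³/s.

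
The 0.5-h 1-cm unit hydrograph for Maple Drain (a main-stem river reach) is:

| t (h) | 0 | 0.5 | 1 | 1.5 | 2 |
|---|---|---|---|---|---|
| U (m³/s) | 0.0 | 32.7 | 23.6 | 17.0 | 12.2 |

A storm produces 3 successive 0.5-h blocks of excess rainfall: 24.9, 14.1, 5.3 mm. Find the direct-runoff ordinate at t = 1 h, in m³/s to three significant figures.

By discrete convolution, Q_j = Σ (P_i / 10 mm) · U_{j−i}.
At t = 1 h (j=2): Q = (24.9/10)·23.6 + (14.1/10)·32.7 + (5.3/10)·0.0 = 105 m³/s.

Q ≈ 105 m³/s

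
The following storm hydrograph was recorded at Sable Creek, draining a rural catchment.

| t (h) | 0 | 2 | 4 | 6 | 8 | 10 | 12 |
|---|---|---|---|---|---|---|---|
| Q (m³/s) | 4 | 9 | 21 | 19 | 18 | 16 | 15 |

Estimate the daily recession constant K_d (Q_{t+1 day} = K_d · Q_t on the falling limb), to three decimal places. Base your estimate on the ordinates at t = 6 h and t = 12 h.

K_d ≈ 0.388

Between t = 6 h and t = 12 h the flow falls from 19 to 15 m³/s over 3×2 h = 6 h.
Per-interval ratio K = (15/19)^(1/3) = 0.9242; K_d = K^(24/2) = 0.388.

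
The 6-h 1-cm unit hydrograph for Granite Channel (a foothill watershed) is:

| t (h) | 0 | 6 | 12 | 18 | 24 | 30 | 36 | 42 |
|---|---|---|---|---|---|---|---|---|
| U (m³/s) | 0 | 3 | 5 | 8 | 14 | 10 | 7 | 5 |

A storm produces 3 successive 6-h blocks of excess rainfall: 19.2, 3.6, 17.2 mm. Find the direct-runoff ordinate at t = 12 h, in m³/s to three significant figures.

Q ≈ 10.7 m³/s

By discrete convolution, Q_j = Σ (P_i / 10 mm) · U_{j−i}.
At t = 12 h (j=2): Q = (19.2/10)·5 + (3.6/10)·3 + (17.2/10)·0 = 10.7 m³/s.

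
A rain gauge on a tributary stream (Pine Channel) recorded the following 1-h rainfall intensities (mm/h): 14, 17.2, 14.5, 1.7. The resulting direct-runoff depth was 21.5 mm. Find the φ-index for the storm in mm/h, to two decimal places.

φ ≈ 8.07 mm/h

Only the 3 blocks with intensity above φ contribute runoff: 14, 17.2, 14.5 mm/h.
Σ(I−φ)·Δt = d  ⇒  (14+17.2+14.5 − 3φ)·1 = 21.5
φ = (45.70 − 21.5/1) / 3 = 8.07 mm/h.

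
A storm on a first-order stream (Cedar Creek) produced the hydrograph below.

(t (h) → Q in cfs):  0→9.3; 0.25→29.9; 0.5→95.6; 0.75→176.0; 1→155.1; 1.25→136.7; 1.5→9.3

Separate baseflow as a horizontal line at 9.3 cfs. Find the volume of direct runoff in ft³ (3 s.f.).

V ≈ 4.92 × 10^5 ft³

Direct-runoff ordinates (Q − Q_b): 0.0, 20.6, 86.3, 166.7, 145.8, 127.4, 0.0 cfs.
ΣQ_DR = 546.8 cfs.
With Δt = 0.25 h = 900 s, V = ΣQ_DR · Δt = 546.8 × 900 = 4.92 × 10^5 ft³.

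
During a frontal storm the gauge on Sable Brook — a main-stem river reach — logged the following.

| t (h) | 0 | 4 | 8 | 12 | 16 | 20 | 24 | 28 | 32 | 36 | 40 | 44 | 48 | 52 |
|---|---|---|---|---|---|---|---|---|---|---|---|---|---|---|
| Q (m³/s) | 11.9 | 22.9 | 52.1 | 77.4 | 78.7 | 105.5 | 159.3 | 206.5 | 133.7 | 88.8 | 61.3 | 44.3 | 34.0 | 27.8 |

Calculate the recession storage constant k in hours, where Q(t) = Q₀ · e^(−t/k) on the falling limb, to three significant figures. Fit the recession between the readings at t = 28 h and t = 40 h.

k ≈ 9.88 h

On the falling limb, Q drops from 206.5 to 61.3 m³/s between t = 28 h and t = 40 h (Δt = 12 h).
k = −Δt / ln(Q₂/Q₁) = −12 / ln(61.3/206.5) = 9.88 h.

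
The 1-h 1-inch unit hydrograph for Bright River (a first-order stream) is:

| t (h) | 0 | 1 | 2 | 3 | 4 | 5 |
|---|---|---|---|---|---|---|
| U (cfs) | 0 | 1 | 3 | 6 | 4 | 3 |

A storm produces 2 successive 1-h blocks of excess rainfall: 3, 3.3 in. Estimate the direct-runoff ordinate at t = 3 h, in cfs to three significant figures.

Q ≈ 27.9 cfs

By discrete convolution, Q_j = Σ (P_i / 1 in) · U_{j−i}.
At t = 3 h (j=3): Q = (3/1)·6 + (3.3/1)·3 = 27.9 cfs.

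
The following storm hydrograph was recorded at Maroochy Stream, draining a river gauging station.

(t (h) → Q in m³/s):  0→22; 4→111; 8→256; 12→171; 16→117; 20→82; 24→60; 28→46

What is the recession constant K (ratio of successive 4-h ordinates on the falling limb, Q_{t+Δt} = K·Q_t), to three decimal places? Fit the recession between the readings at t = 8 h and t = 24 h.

K ≈ 0.696

Using the recession-limb readings at t = 8 h and t = 24 h: Q falls from 256 to 60 m³/s over 4 intervals.
K = (Q₂/Q₁)^(1/4) = (60/256)^(1/4) = 0.696.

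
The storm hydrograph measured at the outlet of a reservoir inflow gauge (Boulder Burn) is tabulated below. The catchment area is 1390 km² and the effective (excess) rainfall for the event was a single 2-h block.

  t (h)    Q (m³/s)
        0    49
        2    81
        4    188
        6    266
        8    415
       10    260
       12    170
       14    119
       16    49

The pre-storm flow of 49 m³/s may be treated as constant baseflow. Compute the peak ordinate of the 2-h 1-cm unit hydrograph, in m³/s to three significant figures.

Direct runoff: 0.0, 32.0, 139.0, 217.0, 366.0, 211.0, 121.0, 70.0, 0.0 m³/s; ΣQ_DR = 1156 m³/s, peak = 366.0 m³/s.
Runoff depth d = ΣQ_DR·Δt / A = 1156 × 7200 / (1390 km²) = 5.988 mm.
The 1-cm UH is the DRH scaled by (10 mm)/d, so U_p = 366.0 × 10/5.988 = 611 m³/s.

U_p ≈ 611 m³/s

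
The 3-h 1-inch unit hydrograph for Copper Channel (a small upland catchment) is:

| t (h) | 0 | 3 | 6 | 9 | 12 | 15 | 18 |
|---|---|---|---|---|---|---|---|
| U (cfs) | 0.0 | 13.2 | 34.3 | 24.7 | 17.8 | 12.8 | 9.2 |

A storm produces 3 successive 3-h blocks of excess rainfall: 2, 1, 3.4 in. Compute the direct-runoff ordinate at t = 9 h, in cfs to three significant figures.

Q ≈ 129 cfs

By discrete convolution, Q_j = Σ (P_i / 1 in) · U_{j−i}.
At t = 9 h (j=3): Q = (2/1)·24.7 + (1/1)·34.3 + (3.4/1)·13.2 = 129 cfs.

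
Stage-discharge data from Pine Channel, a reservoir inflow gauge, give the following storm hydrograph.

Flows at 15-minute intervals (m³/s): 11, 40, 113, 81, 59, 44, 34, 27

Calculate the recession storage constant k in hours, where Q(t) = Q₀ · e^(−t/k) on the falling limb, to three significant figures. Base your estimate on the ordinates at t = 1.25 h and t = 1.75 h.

On the falling limb, Q drops from 44 to 27 m³/s between t = 1.25 h and t = 1.75 h (Δt = 0.5 h).
k = −Δt / ln(Q₂/Q₁) = −0.5 / ln(27/44) = 1.02 h.

k ≈ 1.02 h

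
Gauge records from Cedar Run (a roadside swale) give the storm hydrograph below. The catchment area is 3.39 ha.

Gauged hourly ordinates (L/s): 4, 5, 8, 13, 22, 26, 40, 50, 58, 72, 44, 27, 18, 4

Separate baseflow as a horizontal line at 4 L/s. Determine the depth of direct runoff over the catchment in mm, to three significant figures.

d ≈ 35.6 mm

Direct runoff: 0.0, 1.0, 4.0, 9.0, 18.0, 22.0, 36.0, 46.0, 54.0, 68.0, 40.0, 23.0, 14.0, 0.0 L/s; ΣQ_DR = 335.0 L/s.
V = ΣQ_DR · Δt = 335.0 × 3600 s = 1.206 × 10^6 L.
Over A = 3.39 ha, depth = V / A = 35.6 mm.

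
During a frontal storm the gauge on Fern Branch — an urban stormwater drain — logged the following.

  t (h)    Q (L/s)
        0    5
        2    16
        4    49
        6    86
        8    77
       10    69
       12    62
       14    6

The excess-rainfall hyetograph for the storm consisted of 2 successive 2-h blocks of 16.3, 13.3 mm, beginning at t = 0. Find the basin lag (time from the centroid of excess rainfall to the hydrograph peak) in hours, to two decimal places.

t_L ≈ 4.10 h

Centroid of excess rainfall: t_c = Σ P_i·t̄_i / ΣP_i = 1.8986 h (block centres at 1, 3 h).
Hydrograph peak occurs at t = 6 h, so basin lag t_L = 6 − 1.8986 = 4.10 h.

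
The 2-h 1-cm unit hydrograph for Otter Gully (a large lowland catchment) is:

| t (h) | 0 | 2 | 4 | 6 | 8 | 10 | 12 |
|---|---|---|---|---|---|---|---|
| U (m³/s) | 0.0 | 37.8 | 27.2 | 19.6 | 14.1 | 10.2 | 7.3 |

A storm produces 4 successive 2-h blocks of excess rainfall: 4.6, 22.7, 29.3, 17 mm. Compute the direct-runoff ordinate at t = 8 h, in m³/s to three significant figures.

Q ≈ 195 m³/s

By discrete convolution, Q_j = Σ (P_i / 10 mm) · U_{j−i}.
At t = 8 h (j=4): Q = (4.6/10)·14.1 + (22.7/10)·19.6 + (29.3/10)·27.2 + (17/10)·37.8 = 195 m³/s.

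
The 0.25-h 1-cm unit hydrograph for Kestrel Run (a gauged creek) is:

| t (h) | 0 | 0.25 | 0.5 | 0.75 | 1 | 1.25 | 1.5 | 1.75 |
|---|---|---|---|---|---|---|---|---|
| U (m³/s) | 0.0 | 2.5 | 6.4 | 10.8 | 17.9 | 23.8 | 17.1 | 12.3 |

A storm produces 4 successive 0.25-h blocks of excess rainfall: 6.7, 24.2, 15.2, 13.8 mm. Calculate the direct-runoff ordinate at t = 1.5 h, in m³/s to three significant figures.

By discrete convolution, Q_j = Σ (P_i / 10 mm) · U_{j−i}.
At t = 1.5 h (j=6): Q = (6.7/10)·17.1 + (24.2/10)·23.8 + (15.2/10)·17.9 + (13.8/10)·10.8 = 111 m³/s.

Q ≈ 111 m³/s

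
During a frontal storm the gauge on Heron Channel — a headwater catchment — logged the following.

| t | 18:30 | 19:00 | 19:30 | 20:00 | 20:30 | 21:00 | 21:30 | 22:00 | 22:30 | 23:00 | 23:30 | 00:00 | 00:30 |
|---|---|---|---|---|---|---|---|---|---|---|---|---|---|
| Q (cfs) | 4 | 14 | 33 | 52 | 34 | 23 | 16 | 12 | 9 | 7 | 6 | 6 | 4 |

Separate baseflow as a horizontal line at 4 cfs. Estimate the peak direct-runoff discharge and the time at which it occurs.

Q_p = 48.0 cfs at t = 20:00

Subtracting baseflow gives direct-runoff ordinates: 0.0, 10.0, 29.0, 48.0, 30.0, 19.0, 12.0, 8.0, 5.0, 3.0, 2.0, 2.0, 0.0 cfs.
The maximum is 48.0 cfs, occurring at the reading for t = 20:00.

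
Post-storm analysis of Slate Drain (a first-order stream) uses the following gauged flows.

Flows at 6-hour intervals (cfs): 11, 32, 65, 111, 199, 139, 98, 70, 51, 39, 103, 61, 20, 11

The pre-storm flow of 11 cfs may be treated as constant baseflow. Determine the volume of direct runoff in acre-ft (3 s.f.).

Direct-runoff ordinates (Q − Q_b): 0.0, 21.0, 54.0, 100.0, 188.0, 128.0, 87.0, 59.0, 40.0, 28.0, 92.0, 50.0, 9.0, 0.0 cfs.
ΣQ_DR = 856.0 cfs.
With Δt = 6 h = 21600 s, V = ΣQ_DR · Δt = 856.0 × 21600 = 1.85 × 10^7 ft³ = 424 acre-ft.

V ≈ 424 acre-ft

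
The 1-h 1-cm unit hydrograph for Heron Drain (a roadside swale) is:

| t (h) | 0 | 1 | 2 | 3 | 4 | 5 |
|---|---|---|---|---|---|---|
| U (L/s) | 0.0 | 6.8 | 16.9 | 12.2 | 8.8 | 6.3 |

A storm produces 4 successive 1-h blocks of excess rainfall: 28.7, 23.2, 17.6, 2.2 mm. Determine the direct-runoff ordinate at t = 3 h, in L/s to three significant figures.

By discrete convolution, Q_j = Σ (P_i / 10 mm) · U_{j−i}.
At t = 3 h (j=3): Q = (28.7/10)·12.2 + (23.2/10)·16.9 + (17.6/10)·6.8 + (2.2/10)·0.0 = 86.2 L/s.

Q ≈ 86.2 L/s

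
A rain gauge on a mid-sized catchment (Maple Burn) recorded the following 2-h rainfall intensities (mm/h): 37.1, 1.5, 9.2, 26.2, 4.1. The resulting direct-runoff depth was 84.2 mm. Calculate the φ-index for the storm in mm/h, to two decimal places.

Only the 2 blocks with intensity above φ contribute runoff: 37.1, 26.2 mm/h.
Σ(I−φ)·Δt = d  ⇒  (37.1+26.2 − 2φ)·2 = 84.2
φ = (63.30 − 84.2/2) / 2 = 10.60 mm/h.

φ ≈ 10.60 mm/h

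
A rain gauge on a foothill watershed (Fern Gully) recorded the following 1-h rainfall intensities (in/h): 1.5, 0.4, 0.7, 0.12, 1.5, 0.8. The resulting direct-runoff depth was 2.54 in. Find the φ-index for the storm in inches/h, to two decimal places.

Only the 4 blocks with intensity above φ contribute runoff: 1.5, 0.7, 1.5, 0.8 in/h.
Σ(I−φ)·Δt = d  ⇒  (1.5+0.7+1.5+0.8 − 4φ)·1 = 2.54
φ = (4.500 − 2.54/1) / 4 = 0.49 in/h.

φ ≈ 0.49 in/h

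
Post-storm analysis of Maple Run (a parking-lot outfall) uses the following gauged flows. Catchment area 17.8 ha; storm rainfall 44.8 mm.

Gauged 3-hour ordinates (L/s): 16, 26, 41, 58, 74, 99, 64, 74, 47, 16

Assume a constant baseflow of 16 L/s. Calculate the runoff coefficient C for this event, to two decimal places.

C ≈ 0.48

ΣQ_DR = 355.0 L/s; V = ΣQ_DR·Δt = 3.834 × 10^6 L.
Runoff depth d = V / A = 21.54 mm.
C = d / P = 21.54 / 44.8 = 0.48.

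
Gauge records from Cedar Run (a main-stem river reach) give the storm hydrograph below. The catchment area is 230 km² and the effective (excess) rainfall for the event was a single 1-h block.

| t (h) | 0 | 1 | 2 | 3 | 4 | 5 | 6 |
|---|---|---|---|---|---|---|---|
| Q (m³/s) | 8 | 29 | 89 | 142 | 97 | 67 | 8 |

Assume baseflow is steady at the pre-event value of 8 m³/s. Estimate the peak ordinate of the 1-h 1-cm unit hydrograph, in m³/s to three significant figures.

U_p ≈ 223 m³/s

Direct runoff: 0.0, 21.0, 81.0, 134.0, 89.0, 59.0, 0.0 m³/s; ΣQ_DR = 384.0 m³/s, peak = 134.0 m³/s.
Runoff depth d = ΣQ_DR·Δt / A = 384.0 × 3600 / (230 km²) = 6.010 mm.
The 1-cm UH is the DRH scaled by (10 mm)/d, so U_p = 134.0 × 10/6.010 = 223 m³/s.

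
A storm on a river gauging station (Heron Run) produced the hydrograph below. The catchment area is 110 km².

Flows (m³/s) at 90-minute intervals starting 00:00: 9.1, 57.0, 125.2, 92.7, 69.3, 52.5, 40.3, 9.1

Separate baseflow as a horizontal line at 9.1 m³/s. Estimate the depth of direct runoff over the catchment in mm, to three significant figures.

Direct runoff: 0.0, 47.9, 116.1, 83.6, 60.2, 43.4, 31.2, 0.0 m³/s; ΣQ_DR = 382.4 m³/s.
V = ΣQ_DR · Δt = 382.4 × 5400 s = 2.065 × 10^6 m³.
Over A = 110 km², depth = V / A = 18.8 mm.

d ≈ 18.8 mm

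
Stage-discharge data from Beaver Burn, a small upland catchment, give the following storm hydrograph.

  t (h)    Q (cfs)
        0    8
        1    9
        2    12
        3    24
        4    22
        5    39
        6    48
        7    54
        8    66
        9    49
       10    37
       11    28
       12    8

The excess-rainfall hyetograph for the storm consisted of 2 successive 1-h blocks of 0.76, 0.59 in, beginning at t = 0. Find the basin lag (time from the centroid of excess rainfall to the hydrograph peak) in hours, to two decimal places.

t_L ≈ 7.06 h

Centroid of excess rainfall: t_c = Σ P_i·t̄_i / ΣP_i = 0.9370 h (block centres at 0.5, 1.5 h).
Hydrograph peak occurs at t = 8 h, so basin lag t_L = 8 − 0.9370 = 7.06 h.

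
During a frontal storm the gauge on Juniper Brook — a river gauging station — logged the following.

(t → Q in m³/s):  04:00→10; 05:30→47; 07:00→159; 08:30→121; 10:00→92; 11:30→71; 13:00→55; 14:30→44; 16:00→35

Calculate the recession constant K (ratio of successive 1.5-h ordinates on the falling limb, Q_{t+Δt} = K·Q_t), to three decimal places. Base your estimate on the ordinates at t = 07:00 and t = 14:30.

K ≈ 0.773

Using the recession-limb readings at t = 07:00 and t = 14:30: Q falls from 159 to 44 m³/s over 5 intervals.
K = (Q₂/Q₁)^(1/5) = (44/159)^(1/5) = 0.773.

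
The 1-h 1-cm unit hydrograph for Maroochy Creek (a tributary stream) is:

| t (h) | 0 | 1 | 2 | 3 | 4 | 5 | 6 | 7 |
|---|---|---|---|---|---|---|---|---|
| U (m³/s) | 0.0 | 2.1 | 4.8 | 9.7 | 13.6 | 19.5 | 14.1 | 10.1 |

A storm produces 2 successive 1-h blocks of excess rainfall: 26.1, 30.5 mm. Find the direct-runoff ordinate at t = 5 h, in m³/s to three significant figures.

By discrete convolution, Q_j = Σ (P_i / 10 mm) · U_{j−i}.
At t = 5 h (j=5): Q = (26.1/10)·19.5 + (30.5/10)·13.6 = 92.4 m³/s.

Q ≈ 92.4 m³/s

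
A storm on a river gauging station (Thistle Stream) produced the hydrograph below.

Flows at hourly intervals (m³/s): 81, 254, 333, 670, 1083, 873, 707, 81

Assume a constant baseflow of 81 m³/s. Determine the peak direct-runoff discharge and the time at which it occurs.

Subtracting baseflow gives direct-runoff ordinates: 0.0, 173.0, 252.0, 589.0, 1002.0, 792.0, 626.0, 0.0 m³/s.
The maximum is 1002.0 m³/s, occurring at the reading for t = 4 h.

Q_p = 1002.0 m³/s at t = 4 h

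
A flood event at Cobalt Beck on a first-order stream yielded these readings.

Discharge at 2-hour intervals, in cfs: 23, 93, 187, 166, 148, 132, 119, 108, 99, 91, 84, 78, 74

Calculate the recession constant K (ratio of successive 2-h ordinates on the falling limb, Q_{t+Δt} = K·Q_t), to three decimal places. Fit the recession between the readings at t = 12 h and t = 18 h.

K ≈ 0.914

Using the recession-limb readings at t = 12 h and t = 18 h: Q falls from 119 to 91 cfs over 3 intervals.
K = (Q₂/Q₁)^(1/3) = (91/119)^(1/3) = 0.914.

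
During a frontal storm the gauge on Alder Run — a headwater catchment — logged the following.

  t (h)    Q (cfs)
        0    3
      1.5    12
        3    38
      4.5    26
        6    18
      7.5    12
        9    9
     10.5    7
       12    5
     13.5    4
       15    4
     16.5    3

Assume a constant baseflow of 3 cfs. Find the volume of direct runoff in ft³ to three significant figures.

Direct-runoff ordinates (Q − Q_b): 0.0, 9.0, 35.0, 23.0, 15.0, 9.0, 6.0, 4.0, 2.0, 1.0, 1.0, 0.0 cfs.
ΣQ_DR = 105.0 cfs.
With Δt = 1.5 h = 5400 s, V = ΣQ_DR · Δt = 105.0 × 5400 = 5.67 × 10^5 ft³.

V ≈ 5.67 × 10^5 ft³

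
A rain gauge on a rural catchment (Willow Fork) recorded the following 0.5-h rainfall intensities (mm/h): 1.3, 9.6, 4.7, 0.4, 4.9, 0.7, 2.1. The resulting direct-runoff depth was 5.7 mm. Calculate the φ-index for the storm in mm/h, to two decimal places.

Only the 3 blocks with intensity above φ contribute runoff: 9.6, 4.7, 4.9 mm/h.
Σ(I−φ)·Δt = d  ⇒  (9.6+4.7+4.9 − 3φ)·0.5 = 5.7
φ = (19.20 − 5.7/0.5) / 3 = 2.60 mm/h.

φ ≈ 2.60 mm/h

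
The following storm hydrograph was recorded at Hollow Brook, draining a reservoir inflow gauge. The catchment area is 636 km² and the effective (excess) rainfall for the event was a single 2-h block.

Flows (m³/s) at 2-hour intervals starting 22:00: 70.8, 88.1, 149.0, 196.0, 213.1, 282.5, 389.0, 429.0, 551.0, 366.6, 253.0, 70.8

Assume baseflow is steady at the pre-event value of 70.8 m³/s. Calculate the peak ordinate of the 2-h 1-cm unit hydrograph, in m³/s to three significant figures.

U_p ≈ 192 m³/s

Direct runoff: 0.0, 17.3, 78.2, 125.2, 142.3, 211.7, 318.2, 358.2, 480.2, 295.8, 182.2, 0.0 m³/s; ΣQ_DR = 2209 m³/s, peak = 480.2 m³/s.
Runoff depth d = ΣQ_DR·Δt / A = 2209 × 7200 / (636 km²) = 25.01 mm.
The 1-cm UH is the DRH scaled by (10 mm)/d, so U_p = 480.2 × 10/25.01 = 192 m³/s.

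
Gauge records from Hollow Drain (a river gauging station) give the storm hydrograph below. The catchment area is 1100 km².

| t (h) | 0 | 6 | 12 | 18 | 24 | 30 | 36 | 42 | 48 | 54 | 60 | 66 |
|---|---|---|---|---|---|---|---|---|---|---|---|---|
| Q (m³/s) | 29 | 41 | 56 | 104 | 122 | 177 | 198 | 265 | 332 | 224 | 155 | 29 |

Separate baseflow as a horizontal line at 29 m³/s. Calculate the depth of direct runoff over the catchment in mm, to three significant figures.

d ≈ 27.2 mm

Direct runoff: 0.0, 12.0, 27.0, 75.0, 93.0, 148.0, 169.0, 236.0, 303.0, 195.0, 126.0, 0.0 m³/s; ΣQ_DR = 1384 m³/s.
V = ΣQ_DR · Δt = 1384 × 21600 s = 2.989 × 10^7 m³.
Over A = 1100 km², depth = V / A = 27.2 mm.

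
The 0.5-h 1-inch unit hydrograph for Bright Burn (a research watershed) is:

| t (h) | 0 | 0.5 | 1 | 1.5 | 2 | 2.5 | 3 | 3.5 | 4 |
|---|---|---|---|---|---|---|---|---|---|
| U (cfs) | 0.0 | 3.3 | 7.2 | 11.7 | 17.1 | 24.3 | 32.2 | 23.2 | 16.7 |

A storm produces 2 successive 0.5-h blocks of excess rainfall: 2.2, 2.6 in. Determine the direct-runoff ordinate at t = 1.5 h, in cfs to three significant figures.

Q ≈ 44.5 cfs

By discrete convolution, Q_j = Σ (P_i / 1 in) · U_{j−i}.
At t = 1.5 h (j=3): Q = (2.2/1)·11.7 + (2.6/1)·7.2 = 44.5 cfs.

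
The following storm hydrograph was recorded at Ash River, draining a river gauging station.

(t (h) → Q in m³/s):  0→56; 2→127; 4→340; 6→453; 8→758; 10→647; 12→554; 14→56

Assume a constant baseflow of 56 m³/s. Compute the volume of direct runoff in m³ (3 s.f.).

Direct-runoff ordinates (Q − Q_b): 0.0, 71.0, 284.0, 397.0, 702.0, 591.0, 498.0, 0.0 m³/s.
ΣQ_DR = 2543 m³/s.
With Δt = 2 h = 7200 s, V = ΣQ_DR · Δt = 2543 × 7200 = 1.83 × 10^7 m³.

V ≈ 1.83 × 10^7 m³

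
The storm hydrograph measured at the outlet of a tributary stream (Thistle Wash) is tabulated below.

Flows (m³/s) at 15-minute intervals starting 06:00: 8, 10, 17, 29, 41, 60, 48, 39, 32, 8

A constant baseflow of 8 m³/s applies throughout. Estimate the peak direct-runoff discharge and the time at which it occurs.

Q_p = 52.0 m³/s at t = 07:15

Subtracting baseflow gives direct-runoff ordinates: 0.0, 2.0, 9.0, 21.0, 33.0, 52.0, 40.0, 31.0, 24.0, 0.0 m³/s.
The maximum is 52.0 m³/s, occurring at the reading for t = 07:15.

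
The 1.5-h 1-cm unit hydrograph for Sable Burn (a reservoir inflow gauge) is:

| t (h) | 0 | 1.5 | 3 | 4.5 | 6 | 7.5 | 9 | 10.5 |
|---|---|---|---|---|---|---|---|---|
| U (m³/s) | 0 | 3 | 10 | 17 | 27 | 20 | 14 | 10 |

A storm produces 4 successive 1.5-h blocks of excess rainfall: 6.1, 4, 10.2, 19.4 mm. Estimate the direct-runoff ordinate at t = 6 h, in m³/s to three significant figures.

Q ≈ 39.3 m³/s

By discrete convolution, Q_j = Σ (P_i / 10 mm) · U_{j−i}.
At t = 6 h (j=4): Q = (6.1/10)·27 + (4/10)·17 + (10.2/10)·10 + (19.4/10)·3 = 39.3 m³/s.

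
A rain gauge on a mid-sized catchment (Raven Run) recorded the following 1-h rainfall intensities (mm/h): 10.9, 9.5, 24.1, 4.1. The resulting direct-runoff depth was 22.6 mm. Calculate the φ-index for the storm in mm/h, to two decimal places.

φ ≈ 7.30 mm/h

Only the 3 blocks with intensity above φ contribute runoff: 10.9, 9.5, 24.1 mm/h.
Σ(I−φ)·Δt = d  ⇒  (10.9+9.5+24.1 − 3φ)·1 = 22.6
φ = (44.50 − 22.6/1) / 3 = 7.30 mm/h.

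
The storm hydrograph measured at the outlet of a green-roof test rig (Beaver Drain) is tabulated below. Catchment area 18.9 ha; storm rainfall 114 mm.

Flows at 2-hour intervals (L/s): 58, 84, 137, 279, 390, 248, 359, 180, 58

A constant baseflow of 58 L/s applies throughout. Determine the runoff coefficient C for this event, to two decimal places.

C ≈ 0.42

ΣQ_DR = 1271 L/s; V = ΣQ_DR·Δt = 9.151 × 10^6 L.
Runoff depth d = V / A = 48.42 mm.
C = d / P = 48.42 / 114 = 0.42.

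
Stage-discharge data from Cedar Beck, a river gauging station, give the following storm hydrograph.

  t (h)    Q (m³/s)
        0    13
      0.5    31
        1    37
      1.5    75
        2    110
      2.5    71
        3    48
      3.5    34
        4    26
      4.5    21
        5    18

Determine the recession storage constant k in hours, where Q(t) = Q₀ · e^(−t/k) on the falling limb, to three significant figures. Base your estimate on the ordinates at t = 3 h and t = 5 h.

k ≈ 2.04 h

On the falling limb, Q drops from 48 to 18 m³/s between t = 3 h and t = 5 h (Δt = 2 h).
k = −Δt / ln(Q₂/Q₁) = −2 / ln(18/48) = 2.04 h.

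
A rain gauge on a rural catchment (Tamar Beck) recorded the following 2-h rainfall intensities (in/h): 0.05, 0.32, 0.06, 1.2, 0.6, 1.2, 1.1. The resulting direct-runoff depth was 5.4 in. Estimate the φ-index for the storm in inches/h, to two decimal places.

φ ≈ 0.35 in/h

Only the 4 blocks with intensity above φ contribute runoff: 1.2, 0.6, 1.2, 1.1 in/h.
Σ(I−φ)·Δt = d  ⇒  (1.2+0.6+1.2+1.1 − 4φ)·2 = 5.4
φ = (4.100 − 5.4/2) / 4 = 0.35 in/h.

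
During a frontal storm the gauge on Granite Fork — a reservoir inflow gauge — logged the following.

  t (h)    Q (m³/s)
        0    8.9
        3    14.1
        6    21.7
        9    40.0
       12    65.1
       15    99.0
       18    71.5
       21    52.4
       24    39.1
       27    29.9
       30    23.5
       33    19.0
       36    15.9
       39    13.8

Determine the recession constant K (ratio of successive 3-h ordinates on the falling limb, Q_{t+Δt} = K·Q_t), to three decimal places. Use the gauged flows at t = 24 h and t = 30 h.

K ≈ 0.775

Using the recession-limb readings at t = 24 h and t = 30 h: Q falls from 39.1 to 23.5 m³/s over 2 intervals.
K = (Q₂/Q₁)^(1/2) = (23.5/39.1)^(1/2) = 0.775.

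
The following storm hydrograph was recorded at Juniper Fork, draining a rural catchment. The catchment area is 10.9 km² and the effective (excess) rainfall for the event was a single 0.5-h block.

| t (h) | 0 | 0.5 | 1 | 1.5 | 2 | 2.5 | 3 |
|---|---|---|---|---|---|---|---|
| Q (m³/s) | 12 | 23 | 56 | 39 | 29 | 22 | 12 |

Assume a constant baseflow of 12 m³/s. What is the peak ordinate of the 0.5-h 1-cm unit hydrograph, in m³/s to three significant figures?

Direct runoff: 0.0, 11.0, 44.0, 27.0, 17.0, 10.0, 0.0 m³/s; ΣQ_DR = 109.0 m³/s, peak = 44.0 m³/s.
Runoff depth d = ΣQ_DR·Δt / A = 109.0 × 1800 / (10.9 km²) = 18.00 mm.
The 1-cm UH is the DRH scaled by (10 mm)/d, so U_p = 44.0 × 10/18.00 = 24.4 m³/s.

U_p ≈ 24.4 m³/s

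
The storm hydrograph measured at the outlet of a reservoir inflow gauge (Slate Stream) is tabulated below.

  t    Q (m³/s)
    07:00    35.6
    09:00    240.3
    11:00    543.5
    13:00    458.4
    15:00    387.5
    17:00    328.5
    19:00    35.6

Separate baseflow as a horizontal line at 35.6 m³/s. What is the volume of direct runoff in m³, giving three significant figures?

Direct-runoff ordinates (Q − Q_b): 0.0, 204.7, 507.9, 422.8, 351.9, 292.9, 0.0 m³/s.
ΣQ_DR = 1780 m³/s.
With Δt = 2 h = 7200 s, V = ΣQ_DR · Δt = 1780 × 7200 = 1.28 × 10^7 m³.

V ≈ 1.28 × 10^7 m³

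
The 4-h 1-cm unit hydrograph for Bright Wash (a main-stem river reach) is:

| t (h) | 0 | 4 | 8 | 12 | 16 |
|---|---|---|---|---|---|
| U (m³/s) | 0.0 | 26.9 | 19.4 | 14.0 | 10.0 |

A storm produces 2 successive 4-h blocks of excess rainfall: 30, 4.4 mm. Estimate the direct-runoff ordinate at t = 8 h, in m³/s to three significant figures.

By discrete convolution, Q_j = Σ (P_i / 10 mm) · U_{j−i}.
At t = 8 h (j=2): Q = (30/10)·19.4 + (4.4/10)·26.9 = 70.0 m³/s.

Q ≈ 70.0 m³/s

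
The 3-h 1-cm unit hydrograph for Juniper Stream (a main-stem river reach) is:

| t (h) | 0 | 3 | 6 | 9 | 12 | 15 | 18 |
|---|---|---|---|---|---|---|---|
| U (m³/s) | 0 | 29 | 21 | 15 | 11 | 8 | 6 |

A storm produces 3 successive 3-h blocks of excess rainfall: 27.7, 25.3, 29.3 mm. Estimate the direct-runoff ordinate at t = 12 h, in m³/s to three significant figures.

Q ≈ 130 m³/s

By discrete convolution, Q_j = Σ (P_i / 10 mm) · U_{j−i}.
At t = 12 h (j=4): Q = (27.7/10)·11 + (25.3/10)·15 + (29.3/10)·21 = 130 m³/s.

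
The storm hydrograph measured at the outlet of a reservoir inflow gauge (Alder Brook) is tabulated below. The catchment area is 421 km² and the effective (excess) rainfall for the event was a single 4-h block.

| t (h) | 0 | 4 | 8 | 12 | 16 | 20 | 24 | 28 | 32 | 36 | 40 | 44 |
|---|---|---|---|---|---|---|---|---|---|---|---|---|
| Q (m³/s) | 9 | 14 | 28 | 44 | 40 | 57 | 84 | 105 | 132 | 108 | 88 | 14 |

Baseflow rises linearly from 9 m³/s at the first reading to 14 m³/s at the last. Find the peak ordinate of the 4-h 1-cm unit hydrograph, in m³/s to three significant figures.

U_p ≈ 59.7 m³/s

Direct runoff: 0.00, 4.55, 18.09, 33.64, 29.18, 45.73, 72.27, 92.82, 119.36, 94.91, 74.45, 0.00 m³/s; ΣQ_DR = 585.0 m³/s, peak = 119.36 m³/s.
Runoff depth d = ΣQ_DR·Δt / A = 585.0 × 14400 / (421 km²) = 20.01 mm.
The 1-cm UH is the DRH scaled by (10 mm)/d, so U_p = 119.36 × 10/20.01 = 59.7 m³/s.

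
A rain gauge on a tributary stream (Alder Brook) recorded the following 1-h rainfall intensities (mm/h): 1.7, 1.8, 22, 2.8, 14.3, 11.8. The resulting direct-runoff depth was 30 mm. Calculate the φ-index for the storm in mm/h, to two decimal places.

φ ≈ 6.03 mm/h

Only the 3 blocks with intensity above φ contribute runoff: 22, 14.3, 11.8 mm/h.
Σ(I−φ)·Δt = d  ⇒  (22+14.3+11.8 − 3φ)·1 = 30
φ = (48.10 − 30/1) / 3 = 6.03 mm/h.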